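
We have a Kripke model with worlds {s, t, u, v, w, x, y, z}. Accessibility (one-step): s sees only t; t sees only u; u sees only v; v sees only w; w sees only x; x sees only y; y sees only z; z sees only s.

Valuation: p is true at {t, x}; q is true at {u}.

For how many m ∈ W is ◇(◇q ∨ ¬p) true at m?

7

s: successors {t}; ◇q ∨ ¬p there: t:T. ✓
t: successors {u}; ◇q ∨ ¬p there: u:T. ✓
u: successors {v}; ◇q ∨ ¬p there: v:T. ✓
v: successors {w}; ◇q ∨ ¬p there: w:T. ✓
w: successors {x}; ◇q ∨ ¬p there: x:F. ✗
x: successors {y}; ◇q ∨ ¬p there: y:T. ✓
y: successors {z}; ◇q ∨ ¬p there: z:T. ✓
z: successors {s}; ◇q ∨ ¬p there: s:T. ✓
Satisfying worlds: {s, t, u, v, x, y, z}.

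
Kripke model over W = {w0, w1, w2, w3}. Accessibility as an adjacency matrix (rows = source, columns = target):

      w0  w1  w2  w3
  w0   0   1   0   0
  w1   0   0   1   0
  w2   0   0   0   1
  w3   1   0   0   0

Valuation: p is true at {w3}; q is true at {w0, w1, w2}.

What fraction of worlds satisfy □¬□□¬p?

w0: successors {w1}; ¬□□¬p there: w1:T. ✓
w1: successors {w2}; ¬□□¬p there: w2:F. ✗
w2: successors {w3}; ¬□□¬p there: w3:F. ✗
w3: successors {w0}; ¬□□¬p there: w0:F. ✗
That's 1 of 4 worlds, so 1/4.

1/4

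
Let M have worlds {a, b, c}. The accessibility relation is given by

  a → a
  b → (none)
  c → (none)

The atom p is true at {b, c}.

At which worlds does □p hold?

{b, c}

a: successors {a}; p there: a:F. ✗
b: no successors, so □p holds vacuously. ✓
c: no successors, so □p holds vacuously. ✓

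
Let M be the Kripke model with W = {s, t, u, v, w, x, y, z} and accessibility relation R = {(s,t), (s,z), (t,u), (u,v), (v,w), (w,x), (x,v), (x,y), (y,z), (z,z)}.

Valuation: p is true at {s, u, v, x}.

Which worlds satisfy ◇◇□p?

s: successors {t, z}; ◇□p there: t:T, z:F. ✓
t: successors {u}; ◇□p there: u:F. ✗
u: successors {v}; ◇□p there: v:T. ✓
v: successors {w}; ◇□p there: w:F. ✗
w: successors {x}; ◇□p there: x:F. ✗
x: successors {v, y}; ◇□p there: v:T, y:F. ✓
y: successors {z}; ◇□p there: z:F. ✗
z: successors {z}; ◇□p there: z:F. ✗

{s, u, x}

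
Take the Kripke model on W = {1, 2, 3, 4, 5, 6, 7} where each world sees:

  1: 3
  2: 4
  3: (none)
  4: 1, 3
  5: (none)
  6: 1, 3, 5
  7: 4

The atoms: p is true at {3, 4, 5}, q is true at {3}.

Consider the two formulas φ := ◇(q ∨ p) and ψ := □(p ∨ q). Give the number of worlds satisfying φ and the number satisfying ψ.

For ◇(q ∨ p):
1: successors {3}; q ∨ p there: 3:T. ✓
2: successors {4}; q ∨ p there: 4:T. ✓
3: no successors, so ◇(q ∨ p) fails. ✗
4: successors {1, 3}; q ∨ p there: 1:F, 3:T. ✓
5: no successors, so ◇(q ∨ p) fails. ✗
6: successors {1, 3, 5}; q ∨ p there: 1:F, 3:T, 5:T. ✓
7: successors {4}; q ∨ p there: 4:T. ✓
— 5 worlds.
For □(p ∨ q):
1: successors {3}; p ∨ q there: 3:T. ✓
2: successors {4}; p ∨ q there: 4:T. ✓
3: no successors, so □(p ∨ q) holds vacuously. ✓
4: successors {1, 3}; p ∨ q there: 1:F, 3:T. ✗
5: no successors, so □(p ∨ q) holds vacuously. ✓
6: successors {1, 3, 5}; p ∨ q there: 1:F, 3:T, 5:T. ✗
7: successors {4}; p ∨ q there: 4:T. ✓
— 5 worlds.

5 and 5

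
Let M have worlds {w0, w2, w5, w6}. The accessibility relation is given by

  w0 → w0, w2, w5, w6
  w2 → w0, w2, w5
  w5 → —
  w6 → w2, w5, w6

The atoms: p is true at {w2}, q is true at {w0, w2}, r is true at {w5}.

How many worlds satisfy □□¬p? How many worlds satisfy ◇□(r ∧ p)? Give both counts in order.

1 and 3

For □□¬p:
w0: successors {w0, w2, w5, w6}; □¬p there: w0:F, w2:F, w5:T, w6:F. ✗
w2: successors {w0, w2, w5}; □¬p there: w0:F, w2:F, w5:T. ✗
w5: no successors, so □□¬p holds vacuously. ✓
w6: successors {w2, w5, w6}; □¬p there: w2:F, w5:T, w6:F. ✗
— 1 world.
For ◇□(r ∧ p):
w0: successors {w0, w2, w5, w6}; □(r ∧ p) there: w0:F, w2:F, w5:T, w6:F. ✓
w2: successors {w0, w2, w5}; □(r ∧ p) there: w0:F, w2:F, w5:T. ✓
w5: no successors, so ◇□(r ∧ p) fails. ✗
w6: successors {w2, w5, w6}; □(r ∧ p) there: w2:F, w5:T, w6:F. ✓
— 3 worlds.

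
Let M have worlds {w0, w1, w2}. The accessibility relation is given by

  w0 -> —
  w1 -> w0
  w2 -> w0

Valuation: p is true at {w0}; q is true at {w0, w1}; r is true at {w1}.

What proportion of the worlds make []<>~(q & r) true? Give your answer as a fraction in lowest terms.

w0: no successors, so []<>~(q & r) holds vacuously. ✓
w1: successors {w0}; <>~(q & r) there: w0:F. ✗
w2: successors {w0}; <>~(q & r) there: w0:F. ✗
That's 1 of 3 worlds, so 1/3.

1/3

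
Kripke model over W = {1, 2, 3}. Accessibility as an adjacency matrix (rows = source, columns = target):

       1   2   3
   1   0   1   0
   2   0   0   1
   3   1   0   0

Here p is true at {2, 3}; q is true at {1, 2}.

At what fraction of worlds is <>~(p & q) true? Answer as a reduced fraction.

1: successors {2}; ~(p & q) there: 2:F. ✗
2: successors {3}; ~(p & q) there: 3:T. ✓
3: successors {1}; ~(p & q) there: 1:T. ✓
That's 2 of 3 worlds, so 2/3.

2/3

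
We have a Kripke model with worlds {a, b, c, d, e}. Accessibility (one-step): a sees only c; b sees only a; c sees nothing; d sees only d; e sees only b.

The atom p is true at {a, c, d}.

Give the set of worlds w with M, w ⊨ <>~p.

{e}

a: successors {c}; ~p there: c:F. ✗
b: successors {a}; ~p there: a:F. ✗
c: no successors, so <>~p fails. ✗
d: successors {d}; ~p there: d:F. ✗
e: successors {b}; ~p there: b:T. ✓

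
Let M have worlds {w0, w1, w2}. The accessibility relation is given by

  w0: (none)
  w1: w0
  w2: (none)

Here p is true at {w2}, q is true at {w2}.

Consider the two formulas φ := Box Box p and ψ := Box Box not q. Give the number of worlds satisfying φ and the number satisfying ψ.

For Box Box p:
w0: no successors, so Box Box p holds vacuously. ✓
w1: successors {w0}; Box p there: w0:T. ✓
w2: no successors, so Box Box p holds vacuously. ✓
— 3 worlds.
For Box Box not q:
w0: no successors, so Box Box not q holds vacuously. ✓
w1: successors {w0}; Box not q there: w0:T. ✓
w2: no successors, so Box Box not q holds vacuously. ✓
— 3 worlds.

3 and 3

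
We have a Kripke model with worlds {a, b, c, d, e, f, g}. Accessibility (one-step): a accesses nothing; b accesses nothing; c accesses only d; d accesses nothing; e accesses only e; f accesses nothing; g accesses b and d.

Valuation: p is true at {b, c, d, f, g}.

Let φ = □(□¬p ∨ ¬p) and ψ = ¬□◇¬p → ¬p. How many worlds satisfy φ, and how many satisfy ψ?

For □(□¬p ∨ ¬p):
a: no successors, so □(□¬p ∨ ¬p) holds vacuously. ✓
b: no successors, so □(□¬p ∨ ¬p) holds vacuously. ✓
c: successors {d}; □¬p ∨ ¬p there: d:T. ✓
d: no successors, so □(□¬p ∨ ¬p) holds vacuously. ✓
e: successors {e}; □¬p ∨ ¬p there: e:T. ✓
f: no successors, so □(□¬p ∨ ¬p) holds vacuously. ✓
g: successors {b, d}; □¬p ∨ ¬p there: b:T, d:T. ✓
— 7 worlds.
For ¬□◇¬p → ¬p:
a: ¬□◇¬p is F, ¬p is T. ✓
b: ¬□◇¬p is F, ¬p is F. ✓
c: ¬□◇¬p is T, ¬p is F. ✗
d: ¬□◇¬p is F, ¬p is F. ✓
e: ¬□◇¬p is F, ¬p is T. ✓
f: ¬□◇¬p is F, ¬p is F. ✓
g: ¬□◇¬p is T, ¬p is F. ✗
— 5 worlds.

7 and 5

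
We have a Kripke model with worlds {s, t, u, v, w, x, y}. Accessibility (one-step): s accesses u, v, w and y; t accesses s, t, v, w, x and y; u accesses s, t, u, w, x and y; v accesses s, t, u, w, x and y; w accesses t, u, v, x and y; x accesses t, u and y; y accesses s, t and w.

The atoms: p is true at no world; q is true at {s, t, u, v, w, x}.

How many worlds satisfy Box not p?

s: successors {u, v, w, y}; not p there: u:T, v:T, w:T, y:T. ✓
t: successors {s, t, v, w, x, y}; not p there: s:T, t:T, v:T, w:T, x:T, y:T. ✓
u: successors {s, t, u, w, x, y}; not p there: s:T, t:T, u:T, w:T, x:T, y:T. ✓
v: successors {s, t, u, w, x, y}; not p there: s:T, t:T, u:T, w:T, x:T, y:T. ✓
w: successors {t, u, v, x, y}; not p there: t:T, u:T, v:T, x:T, y:T. ✓
x: successors {t, u, y}; not p there: t:T, u:T, y:T. ✓
y: successors {s, t, w}; not p there: s:T, t:T, w:T. ✓
Satisfying worlds: {s, t, u, v, w, x, y}.

7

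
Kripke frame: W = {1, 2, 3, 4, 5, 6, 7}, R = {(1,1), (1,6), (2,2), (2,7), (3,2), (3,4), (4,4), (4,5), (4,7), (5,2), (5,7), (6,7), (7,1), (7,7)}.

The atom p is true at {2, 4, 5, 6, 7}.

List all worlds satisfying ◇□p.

{1, 2, 3, 4, 5}

1: successors {1, 6}; □p there: 1:F, 6:T. ✓
2: successors {2, 7}; □p there: 2:T, 7:F. ✓
3: successors {2, 4}; □p there: 2:T, 4:T. ✓
4: successors {4, 5, 7}; □p there: 4:T, 5:T, 7:F. ✓
5: successors {2, 7}; □p there: 2:T, 7:F. ✓
6: successors {7}; □p there: 7:F. ✗
7: successors {1, 7}; □p there: 1:F, 7:F. ✗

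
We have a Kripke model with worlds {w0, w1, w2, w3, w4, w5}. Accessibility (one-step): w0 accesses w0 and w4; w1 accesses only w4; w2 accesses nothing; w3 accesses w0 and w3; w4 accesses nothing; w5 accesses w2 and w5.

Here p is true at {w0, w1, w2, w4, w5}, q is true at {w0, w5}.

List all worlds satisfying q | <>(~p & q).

w0: q is T, <>(~p & q) is F. ✓
w1: q is F, <>(~p & q) is F. ✗
w2: q is F, <>(~p & q) is F. ✗
w3: q is F, <>(~p & q) is F. ✗
w4: q is F, <>(~p & q) is F. ✗
w5: q is T, <>(~p & q) is F. ✓

{w0, w5}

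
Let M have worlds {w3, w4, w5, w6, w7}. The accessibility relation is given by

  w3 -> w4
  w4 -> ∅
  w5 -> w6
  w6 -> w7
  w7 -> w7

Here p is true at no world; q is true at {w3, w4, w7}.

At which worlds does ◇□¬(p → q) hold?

{w3}

w3: successors {w4}; □¬(p → q) there: w4:T. ✓
w4: no successors, so ◇□¬(p → q) fails. ✗
w5: successors {w6}; □¬(p → q) there: w6:F. ✗
w6: successors {w7}; □¬(p → q) there: w7:F. ✗
w7: successors {w7}; □¬(p → q) there: w7:F. ✗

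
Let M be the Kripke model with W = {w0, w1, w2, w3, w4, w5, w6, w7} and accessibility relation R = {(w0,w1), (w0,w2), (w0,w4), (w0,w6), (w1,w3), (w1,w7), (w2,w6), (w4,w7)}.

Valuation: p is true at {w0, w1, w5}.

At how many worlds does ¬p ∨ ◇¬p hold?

w0: ¬p is F, ◇¬p is T. ✓
w1: ¬p is F, ◇¬p is T. ✓
w2: ¬p is T, ◇¬p is T. ✓
w3: ¬p is T, ◇¬p is F. ✓
w4: ¬p is T, ◇¬p is T. ✓
w5: ¬p is F, ◇¬p is F. ✗
w6: ¬p is T, ◇¬p is F. ✓
w7: ¬p is T, ◇¬p is F. ✓
Satisfying worlds: {w0, w1, w2, w3, w4, w6, w7}.

7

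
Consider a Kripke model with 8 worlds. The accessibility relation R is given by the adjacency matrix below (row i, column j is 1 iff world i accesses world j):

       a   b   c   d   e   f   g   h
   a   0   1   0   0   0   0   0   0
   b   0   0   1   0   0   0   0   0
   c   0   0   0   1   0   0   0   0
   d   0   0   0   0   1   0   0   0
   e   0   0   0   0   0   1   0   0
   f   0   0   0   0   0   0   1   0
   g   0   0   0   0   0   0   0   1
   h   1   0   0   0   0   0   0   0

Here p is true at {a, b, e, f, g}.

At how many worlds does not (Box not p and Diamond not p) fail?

3

a: Box not p and Diamond not p is F. ✓
b: Box not p and Diamond not p is T. ✗
c: Box not p and Diamond not p is T. ✗
d: Box not p and Diamond not p is F. ✓
e: Box not p and Diamond not p is F. ✓
f: Box not p and Diamond not p is F. ✓
g: Box not p and Diamond not p is T. ✗
h: Box not p and Diamond not p is F. ✓
Satisfying worlds: {a, d, e, f, h}.
So not (Box not p and Diamond not p) fails at the other 3 worlds.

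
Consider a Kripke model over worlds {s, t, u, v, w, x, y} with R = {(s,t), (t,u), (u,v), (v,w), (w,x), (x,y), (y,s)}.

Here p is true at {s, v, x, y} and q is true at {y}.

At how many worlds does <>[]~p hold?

3

s: successors {t}; []~p there: t:T. ✓
t: successors {u}; []~p there: u:F. ✗
u: successors {v}; []~p there: v:T. ✓
v: successors {w}; []~p there: w:F. ✗
w: successors {x}; []~p there: x:F. ✗
x: successors {y}; []~p there: y:F. ✗
y: successors {s}; []~p there: s:T. ✓
Satisfying worlds: {s, u, y}.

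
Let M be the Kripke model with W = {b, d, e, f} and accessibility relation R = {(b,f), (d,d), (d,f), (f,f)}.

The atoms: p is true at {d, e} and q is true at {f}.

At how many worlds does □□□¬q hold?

b: successors {f}; □□¬q there: f:F. ✗
d: successors {d, f}; □□¬q there: d:F, f:F. ✗
e: no successors, so □□□¬q holds vacuously. ✓
f: successors {f}; □□¬q there: f:F. ✗
Satisfying worlds: {e}.

1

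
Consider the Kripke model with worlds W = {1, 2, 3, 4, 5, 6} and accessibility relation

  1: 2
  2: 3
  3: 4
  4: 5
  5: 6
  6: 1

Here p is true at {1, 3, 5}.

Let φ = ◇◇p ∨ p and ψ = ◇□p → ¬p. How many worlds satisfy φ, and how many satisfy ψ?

For ◇◇p ∨ p:
1: ◇◇p is T, p is T. ✓
2: ◇◇p is F, p is F. ✗
3: ◇◇p is T, p is T. ✓
4: ◇◇p is F, p is F. ✗
5: ◇◇p is T, p is T. ✓
6: ◇◇p is F, p is F. ✗
— 3 worlds.
For ◇□p → ¬p:
1: ◇□p is T, ¬p is F. ✗
2: ◇□p is F, ¬p is T. ✓
3: ◇□p is T, ¬p is F. ✗
4: ◇□p is F, ¬p is T. ✓
5: ◇□p is T, ¬p is F. ✗
6: ◇□p is F, ¬p is T. ✓
— 3 worlds.

3 and 3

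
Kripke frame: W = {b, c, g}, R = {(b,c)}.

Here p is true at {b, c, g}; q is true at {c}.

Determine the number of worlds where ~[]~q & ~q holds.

b: ~[]~q is T, ~q is T. ✓
c: ~[]~q is F, ~q is F. ✗
g: ~[]~q is F, ~q is T. ✗
Satisfying worlds: {b}.

1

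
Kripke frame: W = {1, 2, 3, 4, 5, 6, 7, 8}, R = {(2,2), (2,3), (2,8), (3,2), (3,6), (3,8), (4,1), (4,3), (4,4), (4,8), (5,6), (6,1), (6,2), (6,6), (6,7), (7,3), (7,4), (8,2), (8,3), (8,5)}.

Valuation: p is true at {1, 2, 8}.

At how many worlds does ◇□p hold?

2

1: no successors, so ◇□p fails. ✗
2: successors {2, 3, 8}; □p there: 2:F, 3:F, 8:F. ✗
3: successors {2, 6, 8}; □p there: 2:F, 6:F, 8:F. ✗
4: successors {1, 3, 4, 8}; □p there: 1:T, 3:F, 4:F, 8:F. ✓
5: successors {6}; □p there: 6:F. ✗
6: successors {1, 2, 6, 7}; □p there: 1:T, 2:F, 6:F, 7:F. ✓
7: successors {3, 4}; □p there: 3:F, 4:F. ✗
8: successors {2, 3, 5}; □p there: 2:F, 3:F, 5:F. ✗
Satisfying worlds: {4, 6}.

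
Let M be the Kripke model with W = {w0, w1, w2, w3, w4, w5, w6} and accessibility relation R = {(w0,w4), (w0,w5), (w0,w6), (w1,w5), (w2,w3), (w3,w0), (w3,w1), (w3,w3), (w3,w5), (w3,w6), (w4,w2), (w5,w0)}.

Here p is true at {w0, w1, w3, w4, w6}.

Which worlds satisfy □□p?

w0: successors {w4, w5, w6}; □p there: w4:F, w5:T, w6:T. ✗
w1: successors {w5}; □p there: w5:T. ✓
w2: successors {w3}; □p there: w3:F. ✗
w3: successors {w0, w1, w3, w5, w6}; □p there: w0:F, w1:F, w3:F, w5:T, w6:T. ✗
w4: successors {w2}; □p there: w2:T. ✓
w5: successors {w0}; □p there: w0:F. ✗
w6: no successors, so □□p holds vacuously. ✓

{w1, w4, w6}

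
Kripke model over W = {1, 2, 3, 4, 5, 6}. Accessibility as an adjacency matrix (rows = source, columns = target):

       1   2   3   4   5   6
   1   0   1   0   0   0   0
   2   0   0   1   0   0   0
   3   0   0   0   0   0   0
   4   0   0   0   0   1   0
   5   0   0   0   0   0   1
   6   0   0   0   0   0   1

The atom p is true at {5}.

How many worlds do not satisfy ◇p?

5

1: successors {2}; p there: 2:F. ✗
2: successors {3}; p there: 3:F. ✗
3: no successors, so ◇p fails. ✗
4: successors {5}; p there: 5:T. ✓
5: successors {6}; p there: 6:F. ✗
6: successors {6}; p there: 6:F. ✗
Satisfying worlds: {4}.
So ◇p fails at the other 5 worlds.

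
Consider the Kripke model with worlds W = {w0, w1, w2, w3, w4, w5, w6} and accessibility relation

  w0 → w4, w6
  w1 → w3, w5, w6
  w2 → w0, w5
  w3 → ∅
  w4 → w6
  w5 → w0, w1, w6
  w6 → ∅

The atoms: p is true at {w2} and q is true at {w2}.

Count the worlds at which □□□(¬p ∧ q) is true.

w0: successors {w4, w6}; □□(¬p ∧ q) there: w4:T, w6:T. ✓
w1: successors {w3, w5, w6}; □□(¬p ∧ q) there: w3:T, w5:F, w6:T. ✗
w2: successors {w0, w5}; □□(¬p ∧ q) there: w0:F, w5:F. ✗
w3: no successors, so □□□(¬p ∧ q) holds vacuously. ✓
w4: successors {w6}; □□(¬p ∧ q) there: w6:T. ✓
w5: successors {w0, w1, w6}; □□(¬p ∧ q) there: w0:F, w1:F, w6:T. ✗
w6: no successors, so □□□(¬p ∧ q) holds vacuously. ✓
Satisfying worlds: {w0, w3, w4, w6}.

4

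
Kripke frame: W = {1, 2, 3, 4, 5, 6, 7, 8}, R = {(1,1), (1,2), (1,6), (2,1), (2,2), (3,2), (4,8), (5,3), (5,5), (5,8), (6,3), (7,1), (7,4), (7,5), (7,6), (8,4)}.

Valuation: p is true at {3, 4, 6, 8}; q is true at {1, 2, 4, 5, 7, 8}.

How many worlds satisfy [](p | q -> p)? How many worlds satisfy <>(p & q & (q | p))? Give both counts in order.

3 and 4

For [](p | q -> p):
1: successors {1, 2, 6}; p | q -> p there: 1:F, 2:F, 6:T. ✗
2: successors {1, 2}; p | q -> p there: 1:F, 2:F. ✗
3: successors {2}; p | q -> p there: 2:F. ✗
4: successors {8}; p | q -> p there: 8:T. ✓
5: successors {3, 5, 8}; p | q -> p there: 3:T, 5:F, 8:T. ✗
6: successors {3}; p | q -> p there: 3:T. ✓
7: successors {1, 4, 5, 6}; p | q -> p there: 1:F, 4:T, 5:F, 6:T. ✗
8: successors {4}; p | q -> p there: 4:T. ✓
— 3 worlds.
For <>(p & q & (q | p)):
1: successors {1, 2, 6}; p & q & (q | p) there: 1:F, 2:F, 6:F. ✗
2: successors {1, 2}; p & q & (q | p) there: 1:F, 2:F. ✗
3: successors {2}; p & q & (q | p) there: 2:F. ✗
4: successors {8}; p & q & (q | p) there: 8:T. ✓
5: successors {3, 5, 8}; p & q & (q | p) there: 3:F, 5:F, 8:T. ✓
6: successors {3}; p & q & (q | p) there: 3:F. ✗
7: successors {1, 4, 5, 6}; p & q & (q | p) there: 1:F, 4:T, 5:F, 6:F. ✓
8: successors {4}; p & q & (q | p) there: 4:T. ✓
— 4 worlds.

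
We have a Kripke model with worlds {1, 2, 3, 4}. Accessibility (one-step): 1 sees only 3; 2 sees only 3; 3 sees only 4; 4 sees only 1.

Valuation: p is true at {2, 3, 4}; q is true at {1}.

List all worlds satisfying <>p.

{1, 2, 3}

1: successors {3}; p there: 3:T. ✓
2: successors {3}; p there: 3:T. ✓
3: successors {4}; p there: 4:T. ✓
4: successors {1}; p there: 1:F. ✗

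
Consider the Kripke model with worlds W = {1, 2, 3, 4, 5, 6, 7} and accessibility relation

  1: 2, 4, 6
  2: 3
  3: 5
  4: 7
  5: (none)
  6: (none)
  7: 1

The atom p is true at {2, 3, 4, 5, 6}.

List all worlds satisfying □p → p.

{2, 3, 4, 5, 6, 7}

1: □p is T, p is F. ✗
2: □p is T, p is T. ✓
3: □p is T, p is T. ✓
4: □p is F, p is T. ✓
5: □p is T, p is T. ✓
6: □p is T, p is T. ✓
7: □p is F, p is F. ✓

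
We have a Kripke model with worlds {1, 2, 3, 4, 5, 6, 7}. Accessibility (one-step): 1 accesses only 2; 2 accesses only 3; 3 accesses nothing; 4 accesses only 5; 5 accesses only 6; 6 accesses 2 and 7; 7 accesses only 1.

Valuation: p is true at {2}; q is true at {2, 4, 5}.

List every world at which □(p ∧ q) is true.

{1, 3}

1: successors {2}; p ∧ q there: 2:T. ✓
2: successors {3}; p ∧ q there: 3:F. ✗
3: no successors, so □(p ∧ q) holds vacuously. ✓
4: successors {5}; p ∧ q there: 5:F. ✗
5: successors {6}; p ∧ q there: 6:F. ✗
6: successors {2, 7}; p ∧ q there: 2:T, 7:F. ✗
7: successors {1}; p ∧ q there: 1:F. ✗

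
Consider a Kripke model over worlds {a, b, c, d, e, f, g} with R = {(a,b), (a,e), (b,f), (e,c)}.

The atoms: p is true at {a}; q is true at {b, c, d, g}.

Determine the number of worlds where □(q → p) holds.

a: successors {b, e}; q → p there: b:F, e:T. ✗
b: successors {f}; q → p there: f:T. ✓
c: no successors, so □(q → p) holds vacuously. ✓
d: no successors, so □(q → p) holds vacuously. ✓
e: successors {c}; q → p there: c:F. ✗
f: no successors, so □(q → p) holds vacuously. ✓
g: no successors, so □(q → p) holds vacuously. ✓
Satisfying worlds: {b, c, d, f, g}.

5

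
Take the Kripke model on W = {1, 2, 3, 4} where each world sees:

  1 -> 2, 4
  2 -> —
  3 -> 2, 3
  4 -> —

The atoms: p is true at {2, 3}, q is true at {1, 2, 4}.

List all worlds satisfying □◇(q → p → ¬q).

{2, 4}

1: successors {2, 4}; ◇(q → p → ¬q) there: 2:F, 4:F. ✗
2: no successors, so □◇(q → p → ¬q) holds vacuously. ✓
3: successors {2, 3}; ◇(q → p → ¬q) there: 2:F, 3:T. ✗
4: no successors, so □◇(q → p → ¬q) holds vacuously. ✓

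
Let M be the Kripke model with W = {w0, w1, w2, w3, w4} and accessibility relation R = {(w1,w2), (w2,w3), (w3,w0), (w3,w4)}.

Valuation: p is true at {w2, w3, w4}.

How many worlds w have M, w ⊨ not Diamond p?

2

w0: Diamond p is F. ✓
w1: Diamond p is T. ✗
w2: Diamond p is T. ✗
w3: Diamond p is T. ✗
w4: Diamond p is F. ✓
Satisfying worlds: {w0, w4}.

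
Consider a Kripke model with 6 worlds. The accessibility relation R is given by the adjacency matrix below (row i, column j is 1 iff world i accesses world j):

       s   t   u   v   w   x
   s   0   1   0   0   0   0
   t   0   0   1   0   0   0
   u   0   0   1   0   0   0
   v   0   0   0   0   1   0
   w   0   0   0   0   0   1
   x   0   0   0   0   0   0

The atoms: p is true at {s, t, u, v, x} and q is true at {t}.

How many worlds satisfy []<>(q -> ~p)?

s: successors {t}; <>(q -> ~p) there: t:T. ✓
t: successors {u}; <>(q -> ~p) there: u:T. ✓
u: successors {u}; <>(q -> ~p) there: u:T. ✓
v: successors {w}; <>(q -> ~p) there: w:T. ✓
w: successors {x}; <>(q -> ~p) there: x:F. ✗
x: no successors, so []<>(q -> ~p) holds vacuously. ✓
Satisfying worlds: {s, t, u, v, x}.

5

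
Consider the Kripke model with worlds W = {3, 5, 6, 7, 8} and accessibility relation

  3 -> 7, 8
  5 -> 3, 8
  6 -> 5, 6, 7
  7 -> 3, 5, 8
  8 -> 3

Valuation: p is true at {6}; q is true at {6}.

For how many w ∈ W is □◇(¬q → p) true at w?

3: successors {7, 8}; ◇(¬q → p) there: 7:F, 8:F. ✗
5: successors {3, 8}; ◇(¬q → p) there: 3:F, 8:F. ✗
6: successors {5, 6, 7}; ◇(¬q → p) there: 5:F, 6:T, 7:F. ✗
7: successors {3, 5, 8}; ◇(¬q → p) there: 3:F, 5:F, 8:F. ✗
8: successors {3}; ◇(¬q → p) there: 3:F. ✗
Satisfying worlds: ∅.

0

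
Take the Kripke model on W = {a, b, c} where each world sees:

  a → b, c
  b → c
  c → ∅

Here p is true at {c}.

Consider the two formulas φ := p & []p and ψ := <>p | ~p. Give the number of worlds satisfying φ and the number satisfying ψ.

1 and 2

For p & []p:
a: p is F, []p is F. ✗
b: p is F, []p is T. ✗
c: p is T, []p is T. ✓
— 1 world.
For <>p | ~p:
a: <>p is T, ~p is T. ✓
b: <>p is T, ~p is T. ✓
c: <>p is F, ~p is F. ✗
— 2 worlds.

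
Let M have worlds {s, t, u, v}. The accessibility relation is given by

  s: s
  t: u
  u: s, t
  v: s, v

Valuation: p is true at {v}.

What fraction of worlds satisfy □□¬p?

s: successors {s}; □¬p there: s:T. ✓
t: successors {u}; □¬p there: u:T. ✓
u: successors {s, t}; □¬p there: s:T, t:T. ✓
v: successors {s, v}; □¬p there: s:T, v:F. ✗
That's 3 of 4 worlds, so 3/4.

3/4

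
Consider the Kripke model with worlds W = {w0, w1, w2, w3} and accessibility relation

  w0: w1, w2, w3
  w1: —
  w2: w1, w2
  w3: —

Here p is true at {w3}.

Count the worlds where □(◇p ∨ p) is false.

2

w0: successors {w1, w2, w3}; ◇p ∨ p there: w1:F, w2:F, w3:T. ✗
w1: no successors, so □(◇p ∨ p) holds vacuously. ✓
w2: successors {w1, w2}; ◇p ∨ p there: w1:F, w2:F. ✗
w3: no successors, so □(◇p ∨ p) holds vacuously. ✓
Satisfying worlds: {w1, w3}.
So □(◇p ∨ p) fails at the other 2 worlds.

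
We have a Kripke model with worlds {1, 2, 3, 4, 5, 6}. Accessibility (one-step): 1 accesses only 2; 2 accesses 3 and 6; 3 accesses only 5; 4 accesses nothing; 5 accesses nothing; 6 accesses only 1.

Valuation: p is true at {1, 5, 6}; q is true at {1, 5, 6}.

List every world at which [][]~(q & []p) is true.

{3, 4, 5, 6}

1: successors {2}; []~(q & []p) there: 2:F. ✗
2: successors {3, 6}; []~(q & []p) there: 3:F, 6:T. ✗
3: successors {5}; []~(q & []p) there: 5:T. ✓
4: no successors, so [][]~(q & []p) holds vacuously. ✓
5: no successors, so [][]~(q & []p) holds vacuously. ✓
6: successors {1}; []~(q & []p) there: 1:T. ✓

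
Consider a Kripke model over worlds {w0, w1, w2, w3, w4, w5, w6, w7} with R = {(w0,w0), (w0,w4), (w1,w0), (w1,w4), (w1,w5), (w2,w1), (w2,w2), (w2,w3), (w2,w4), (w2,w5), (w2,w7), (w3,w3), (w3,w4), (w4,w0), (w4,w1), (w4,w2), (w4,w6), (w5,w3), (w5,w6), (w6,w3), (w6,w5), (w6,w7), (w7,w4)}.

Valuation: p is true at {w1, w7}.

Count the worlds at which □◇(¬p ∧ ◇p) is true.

w0: successors {w0, w4}; ◇(¬p ∧ ◇p) there: w0:T, w4:T. ✓
w1: successors {w0, w4, w5}; ◇(¬p ∧ ◇p) there: w0:T, w4:T, w5:T. ✓
w2: successors {w1, w2, w3, w4, w5, w7}; ◇(¬p ∧ ◇p) there: w1:T, w2:T, w3:T, w4:T, w5:T, w7:T. ✓
w3: successors {w3, w4}; ◇(¬p ∧ ◇p) there: w3:T, w4:T. ✓
w4: successors {w0, w1, w2, w6}; ◇(¬p ∧ ◇p) there: w0:T, w1:T, w2:T, w6:F. ✗
w5: successors {w3, w6}; ◇(¬p ∧ ◇p) there: w3:T, w6:F. ✗
w6: successors {w3, w5, w7}; ◇(¬p ∧ ◇p) there: w3:T, w5:T, w7:T. ✓
w7: successors {w4}; ◇(¬p ∧ ◇p) there: w4:T. ✓
Satisfying worlds: {w0, w1, w2, w3, w6, w7}.

6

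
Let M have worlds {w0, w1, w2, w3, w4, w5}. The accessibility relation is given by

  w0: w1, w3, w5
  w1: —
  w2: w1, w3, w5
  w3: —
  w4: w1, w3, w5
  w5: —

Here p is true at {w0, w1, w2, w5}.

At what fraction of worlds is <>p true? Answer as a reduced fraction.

w0: successors {w1, w3, w5}; p there: w1:T, w3:F, w5:T. ✓
w1: no successors, so <>p fails. ✗
w2: successors {w1, w3, w5}; p there: w1:T, w3:F, w5:T. ✓
w3: no successors, so <>p fails. ✗
w4: successors {w1, w3, w5}; p there: w1:T, w3:F, w5:T. ✓
w5: no successors, so <>p fails. ✗
That's 3 of 6 worlds, so 3/6 = 1/2.

1/2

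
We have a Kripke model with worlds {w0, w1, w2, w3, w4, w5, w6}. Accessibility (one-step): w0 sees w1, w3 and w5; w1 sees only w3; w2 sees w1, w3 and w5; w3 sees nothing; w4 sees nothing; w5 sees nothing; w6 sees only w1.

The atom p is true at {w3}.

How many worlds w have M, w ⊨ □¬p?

w0: successors {w1, w3, w5}; ¬p there: w1:T, w3:F, w5:T. ✗
w1: successors {w3}; ¬p there: w3:F. ✗
w2: successors {w1, w3, w5}; ¬p there: w1:T, w3:F, w5:T. ✗
w3: no successors, so □¬p holds vacuously. ✓
w4: no successors, so □¬p holds vacuously. ✓
w5: no successors, so □¬p holds vacuously. ✓
w6: successors {w1}; ¬p there: w1:T. ✓
Satisfying worlds: {w3, w4, w5, w6}.

4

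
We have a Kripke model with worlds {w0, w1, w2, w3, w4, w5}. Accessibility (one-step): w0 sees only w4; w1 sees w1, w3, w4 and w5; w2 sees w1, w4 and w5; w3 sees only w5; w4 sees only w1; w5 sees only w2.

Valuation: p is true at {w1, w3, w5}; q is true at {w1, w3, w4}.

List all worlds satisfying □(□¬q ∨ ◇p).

{w0, w1, w2, w3, w4, w5}

w0: successors {w4}; □¬q ∨ ◇p there: w4:T. ✓
w1: successors {w1, w3, w4, w5}; □¬q ∨ ◇p there: w1:T, w3:T, w4:T, w5:T. ✓
w2: successors {w1, w4, w5}; □¬q ∨ ◇p there: w1:T, w4:T, w5:T. ✓
w3: successors {w5}; □¬q ∨ ◇p there: w5:T. ✓
w4: successors {w1}; □¬q ∨ ◇p there: w1:T. ✓
w5: successors {w2}; □¬q ∨ ◇p there: w2:T. ✓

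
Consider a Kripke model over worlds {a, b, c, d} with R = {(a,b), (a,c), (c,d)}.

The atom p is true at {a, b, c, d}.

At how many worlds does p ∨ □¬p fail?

a: p is T, □¬p is F. ✓
b: p is T, □¬p is T. ✓
c: p is T, □¬p is F. ✓
d: p is T, □¬p is T. ✓
Satisfying worlds: {a, b, c, d}.
So p ∨ □¬p fails at the other 0 worlds.

0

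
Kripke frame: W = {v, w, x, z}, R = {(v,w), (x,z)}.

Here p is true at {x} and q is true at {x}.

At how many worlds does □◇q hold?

v: successors {w}; ◇q there: w:F. ✗
w: no successors, so □◇q holds vacuously. ✓
x: successors {z}; ◇q there: z:F. ✗
z: no successors, so □◇q holds vacuously. ✓
Satisfying worlds: {w, z}.

2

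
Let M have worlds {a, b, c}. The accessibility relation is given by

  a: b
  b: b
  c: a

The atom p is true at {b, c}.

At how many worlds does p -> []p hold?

a: p is F, []p is T. ✓
b: p is T, []p is T. ✓
c: p is T, []p is F. ✗
Satisfying worlds: {a, b}.

2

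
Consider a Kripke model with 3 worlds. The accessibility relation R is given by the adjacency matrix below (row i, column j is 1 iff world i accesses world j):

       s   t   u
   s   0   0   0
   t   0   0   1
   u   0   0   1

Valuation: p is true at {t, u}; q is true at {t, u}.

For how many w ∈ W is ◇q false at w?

1

s: no successors, so ◇q fails. ✗
t: successors {u}; q there: u:T. ✓
u: successors {u}; q there: u:T. ✓
Satisfying worlds: {t, u}.
So ◇q fails at the other 1 world.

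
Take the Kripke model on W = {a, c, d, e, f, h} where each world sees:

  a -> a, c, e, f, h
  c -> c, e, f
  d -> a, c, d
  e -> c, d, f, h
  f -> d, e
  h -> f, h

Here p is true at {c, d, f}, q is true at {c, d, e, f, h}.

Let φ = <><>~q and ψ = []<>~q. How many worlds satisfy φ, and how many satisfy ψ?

4 and 0

For <><>~q:
a: successors {a, c, e, f, h}; <>~q there: a:T, c:F, e:F, f:F, h:F. ✓
c: successors {c, e, f}; <>~q there: c:F, e:F, f:F. ✗
d: successors {a, c, d}; <>~q there: a:T, c:F, d:T. ✓
e: successors {c, d, f, h}; <>~q there: c:F, d:T, f:F, h:F. ✓
f: successors {d, e}; <>~q there: d:T, e:F. ✓
h: successors {f, h}; <>~q there: f:F, h:F. ✗
— 4 worlds.
For []<>~q:
a: successors {a, c, e, f, h}; <>~q there: a:T, c:F, e:F, f:F, h:F. ✗
c: successors {c, e, f}; <>~q there: c:F, e:F, f:F. ✗
d: successors {a, c, d}; <>~q there: a:T, c:F, d:T. ✗
e: successors {c, d, f, h}; <>~q there: c:F, d:T, f:F, h:F. ✗
f: successors {d, e}; <>~q there: d:T, e:F. ✗
h: successors {f, h}; <>~q there: f:F, h:F. ✗
— 0 worlds.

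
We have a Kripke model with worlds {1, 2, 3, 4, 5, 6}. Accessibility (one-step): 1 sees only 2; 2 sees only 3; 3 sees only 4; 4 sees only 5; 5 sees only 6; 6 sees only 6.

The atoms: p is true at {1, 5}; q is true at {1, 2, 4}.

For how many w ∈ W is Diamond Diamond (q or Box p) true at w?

1

1: successors {2}; Diamond (q or Box p) there: 2:F. ✗
2: successors {3}; Diamond (q or Box p) there: 3:T. ✓
3: successors {4}; Diamond (q or Box p) there: 4:F. ✗
4: successors {5}; Diamond (q or Box p) there: 5:F. ✗
5: successors {6}; Diamond (q or Box p) there: 6:F. ✗
6: successors {6}; Diamond (q or Box p) there: 6:F. ✗
Satisfying worlds: {2}.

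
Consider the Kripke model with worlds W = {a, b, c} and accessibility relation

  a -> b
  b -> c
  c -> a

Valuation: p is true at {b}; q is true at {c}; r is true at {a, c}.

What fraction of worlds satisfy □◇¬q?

a: successors {b}; ◇¬q there: b:F. ✗
b: successors {c}; ◇¬q there: c:T. ✓
c: successors {a}; ◇¬q there: a:T. ✓
That's 2 of 3 worlds, so 2/3.

2/3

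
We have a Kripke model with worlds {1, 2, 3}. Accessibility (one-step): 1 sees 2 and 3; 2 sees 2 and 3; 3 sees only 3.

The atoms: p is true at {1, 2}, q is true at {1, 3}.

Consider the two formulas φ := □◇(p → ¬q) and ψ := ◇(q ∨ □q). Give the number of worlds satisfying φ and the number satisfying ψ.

3 and 3

For □◇(p → ¬q):
1: successors {2, 3}; ◇(p → ¬q) there: 2:T, 3:T. ✓
2: successors {2, 3}; ◇(p → ¬q) there: 2:T, 3:T. ✓
3: successors {3}; ◇(p → ¬q) there: 3:T. ✓
— 3 worlds.
For ◇(q ∨ □q):
1: successors {2, 3}; q ∨ □q there: 2:F, 3:T. ✓
2: successors {2, 3}; q ∨ □q there: 2:F, 3:T. ✓
3: successors {3}; q ∨ □q there: 3:T. ✓
— 3 worlds.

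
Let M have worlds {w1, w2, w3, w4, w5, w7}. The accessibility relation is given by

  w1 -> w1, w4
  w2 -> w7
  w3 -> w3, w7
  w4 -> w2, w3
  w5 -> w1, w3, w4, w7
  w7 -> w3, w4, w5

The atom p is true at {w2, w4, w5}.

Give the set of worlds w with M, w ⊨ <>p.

w1: successors {w1, w4}; p there: w1:F, w4:T. ✓
w2: successors {w7}; p there: w7:F. ✗
w3: successors {w3, w7}; p there: w3:F, w7:F. ✗
w4: successors {w2, w3}; p there: w2:T, w3:F. ✓
w5: successors {w1, w3, w4, w7}; p there: w1:F, w3:F, w4:T, w7:F. ✓
w7: successors {w3, w4, w5}; p there: w3:F, w4:T, w5:T. ✓

{w1, w4, w5, w7}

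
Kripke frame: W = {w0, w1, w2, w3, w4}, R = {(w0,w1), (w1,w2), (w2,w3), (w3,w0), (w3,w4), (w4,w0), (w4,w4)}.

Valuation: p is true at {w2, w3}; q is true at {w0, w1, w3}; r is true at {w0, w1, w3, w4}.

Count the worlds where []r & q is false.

3

w0: []r is T, q is T. ✓
w1: []r is F, q is T. ✗
w2: []r is T, q is F. ✗
w3: []r is T, q is T. ✓
w4: []r is T, q is F. ✗
Satisfying worlds: {w0, w3}.
So []r & q fails at the other 3 worlds.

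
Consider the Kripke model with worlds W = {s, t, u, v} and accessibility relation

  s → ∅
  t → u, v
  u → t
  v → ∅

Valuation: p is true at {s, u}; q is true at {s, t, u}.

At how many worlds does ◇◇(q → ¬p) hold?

s: no successors, so ◇◇(q → ¬p) fails. ✗
t: successors {u, v}; ◇(q → ¬p) there: u:T, v:F. ✓
u: successors {t}; ◇(q → ¬p) there: t:T. ✓
v: no successors, so ◇◇(q → ¬p) fails. ✗
Satisfying worlds: {t, u}.

2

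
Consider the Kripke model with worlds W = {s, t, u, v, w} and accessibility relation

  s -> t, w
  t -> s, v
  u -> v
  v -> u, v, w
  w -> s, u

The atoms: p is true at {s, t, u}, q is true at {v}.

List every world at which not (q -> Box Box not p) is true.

{v}

s: q -> Box Box not p is T. ✗
t: q -> Box Box not p is T. ✗
u: q -> Box Box not p is T. ✗
v: q -> Box Box not p is F. ✓
w: q -> Box Box not p is T. ✗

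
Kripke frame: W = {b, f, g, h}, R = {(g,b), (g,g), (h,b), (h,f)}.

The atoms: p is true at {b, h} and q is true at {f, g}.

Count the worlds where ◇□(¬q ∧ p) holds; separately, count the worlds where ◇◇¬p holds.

2 and 1

For ◇□(¬q ∧ p):
b: no successors, so ◇□(¬q ∧ p) fails. ✗
f: no successors, so ◇□(¬q ∧ p) fails. ✗
g: successors {b, g}; □(¬q ∧ p) there: b:T, g:F. ✓
h: successors {b, f}; □(¬q ∧ p) there: b:T, f:T. ✓
— 2 worlds.
For ◇◇¬p:
b: no successors, so ◇◇¬p fails. ✗
f: no successors, so ◇◇¬p fails. ✗
g: successors {b, g}; ◇¬p there: b:F, g:T. ✓
h: successors {b, f}; ◇¬p there: b:F, f:F. ✗
— 1 world.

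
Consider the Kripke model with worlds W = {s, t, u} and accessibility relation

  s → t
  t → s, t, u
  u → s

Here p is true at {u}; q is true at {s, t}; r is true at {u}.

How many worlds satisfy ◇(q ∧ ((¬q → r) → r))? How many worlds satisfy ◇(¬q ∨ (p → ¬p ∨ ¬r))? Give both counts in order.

0 and 3

For ◇(q ∧ ((¬q → r) → r)):
s: successors {t}; q ∧ ((¬q → r) → r) there: t:F. ✗
t: successors {s, t, u}; q ∧ ((¬q → r) → r) there: s:F, t:F, u:F. ✗
u: successors {s}; q ∧ ((¬q → r) → r) there: s:F. ✗
— 0 worlds.
For ◇(¬q ∨ (p → ¬p ∨ ¬r)):
s: successors {t}; ¬q ∨ (p → ¬p ∨ ¬r) there: t:T. ✓
t: successors {s, t, u}; ¬q ∨ (p → ¬p ∨ ¬r) there: s:T, t:T, u:T. ✓
u: successors {s}; ¬q ∨ (p → ¬p ∨ ¬r) there: s:T. ✓
— 3 worlds.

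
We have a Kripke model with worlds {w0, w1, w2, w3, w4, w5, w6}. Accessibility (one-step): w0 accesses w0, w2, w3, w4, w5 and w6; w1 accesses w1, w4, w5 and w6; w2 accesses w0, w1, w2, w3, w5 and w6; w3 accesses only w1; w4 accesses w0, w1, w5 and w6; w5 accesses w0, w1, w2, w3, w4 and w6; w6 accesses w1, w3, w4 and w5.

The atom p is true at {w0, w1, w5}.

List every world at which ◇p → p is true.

w0: ◇p is T, p is T. ✓
w1: ◇p is T, p is T. ✓
w2: ◇p is T, p is F. ✗
w3: ◇p is T, p is F. ✗
w4: ◇p is T, p is F. ✗
w5: ◇p is T, p is T. ✓
w6: ◇p is T, p is F. ✗

{w0, w1, w5}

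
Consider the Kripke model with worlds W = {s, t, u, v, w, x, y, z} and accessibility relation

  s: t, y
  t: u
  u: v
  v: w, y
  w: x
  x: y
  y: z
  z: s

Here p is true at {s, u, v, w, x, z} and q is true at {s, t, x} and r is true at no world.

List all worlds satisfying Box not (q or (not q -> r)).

{t, u, v, x, y}

s: successors {t, y}; not (q or (not q -> r)) there: t:F, y:T. ✗
t: successors {u}; not (q or (not q -> r)) there: u:T. ✓
u: successors {v}; not (q or (not q -> r)) there: v:T. ✓
v: successors {w, y}; not (q or (not q -> r)) there: w:T, y:T. ✓
w: successors {x}; not (q or (not q -> r)) there: x:F. ✗
x: successors {y}; not (q or (not q -> r)) there: y:T. ✓
y: successors {z}; not (q or (not q -> r)) there: z:T. ✓
z: successors {s}; not (q or (not q -> r)) there: s:F. ✗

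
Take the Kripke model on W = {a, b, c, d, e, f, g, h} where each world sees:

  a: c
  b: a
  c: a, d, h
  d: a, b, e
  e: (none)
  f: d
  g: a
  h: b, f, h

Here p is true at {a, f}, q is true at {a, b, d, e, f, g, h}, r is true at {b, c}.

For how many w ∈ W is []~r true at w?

5

a: successors {c}; ~r there: c:F. ✗
b: successors {a}; ~r there: a:T. ✓
c: successors {a, d, h}; ~r there: a:T, d:T, h:T. ✓
d: successors {a, b, e}; ~r there: a:T, b:F, e:T. ✗
e: no successors, so []~r holds vacuously. ✓
f: successors {d}; ~r there: d:T. ✓
g: successors {a}; ~r there: a:T. ✓
h: successors {b, f, h}; ~r there: b:F, f:T, h:T. ✗
Satisfying worlds: {b, c, e, f, g}.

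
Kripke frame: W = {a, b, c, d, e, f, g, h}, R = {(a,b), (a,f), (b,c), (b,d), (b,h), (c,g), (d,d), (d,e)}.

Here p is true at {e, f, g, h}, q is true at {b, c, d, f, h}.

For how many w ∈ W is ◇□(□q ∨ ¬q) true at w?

4

a: successors {b, f}; □(□q ∨ ¬q) there: b:F, f:T. ✓
b: successors {c, d, h}; □(□q ∨ ¬q) there: c:T, d:F, h:T. ✓
c: successors {g}; □(□q ∨ ¬q) there: g:T. ✓
d: successors {d, e}; □(□q ∨ ¬q) there: d:F, e:T. ✓
e: no successors, so ◇□(□q ∨ ¬q) fails. ✗
f: no successors, so ◇□(□q ∨ ¬q) fails. ✗
g: no successors, so ◇□(□q ∨ ¬q) fails. ✗
h: no successors, so ◇□(□q ∨ ¬q) fails. ✗
Satisfying worlds: {a, b, c, d}.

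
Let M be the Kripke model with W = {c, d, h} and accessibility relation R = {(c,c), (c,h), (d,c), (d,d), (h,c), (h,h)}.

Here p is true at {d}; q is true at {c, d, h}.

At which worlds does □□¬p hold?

{c, h}

c: successors {c, h}; □¬p there: c:T, h:T. ✓
d: successors {c, d}; □¬p there: c:T, d:F. ✗
h: successors {c, h}; □¬p there: c:T, h:T. ✓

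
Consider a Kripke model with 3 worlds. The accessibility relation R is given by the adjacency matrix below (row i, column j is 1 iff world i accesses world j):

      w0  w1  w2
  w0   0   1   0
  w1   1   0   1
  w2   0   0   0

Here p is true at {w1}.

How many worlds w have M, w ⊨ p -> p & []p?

2

w0: p is F, p & []p is F. ✓
w1: p is T, p & []p is F. ✗
w2: p is F, p & []p is F. ✓
Satisfying worlds: {w0, w2}.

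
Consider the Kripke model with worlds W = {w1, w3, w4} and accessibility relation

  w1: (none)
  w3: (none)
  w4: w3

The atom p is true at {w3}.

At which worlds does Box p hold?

{w1, w3, w4}

w1: no successors, so Box p holds vacuously. ✓
w3: no successors, so Box p holds vacuously. ✓
w4: successors {w3}; p there: w3:T. ✓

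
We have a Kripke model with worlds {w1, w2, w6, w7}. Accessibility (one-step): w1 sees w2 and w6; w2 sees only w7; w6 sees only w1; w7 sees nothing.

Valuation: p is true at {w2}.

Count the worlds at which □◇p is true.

w1: successors {w2, w6}; ◇p there: w2:F, w6:F. ✗
w2: successors {w7}; ◇p there: w7:F. ✗
w6: successors {w1}; ◇p there: w1:T. ✓
w7: no successors, so □◇p holds vacuously. ✓
Satisfying worlds: {w6, w7}.

2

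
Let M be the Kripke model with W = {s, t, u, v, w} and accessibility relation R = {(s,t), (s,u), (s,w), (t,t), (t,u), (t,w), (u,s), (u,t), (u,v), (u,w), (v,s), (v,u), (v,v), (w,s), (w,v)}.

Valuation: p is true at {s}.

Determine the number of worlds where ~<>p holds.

2

s: <>p is F. ✓
t: <>p is F. ✓
u: <>p is T. ✗
v: <>p is T. ✗
w: <>p is T. ✗
Satisfying worlds: {s, t}.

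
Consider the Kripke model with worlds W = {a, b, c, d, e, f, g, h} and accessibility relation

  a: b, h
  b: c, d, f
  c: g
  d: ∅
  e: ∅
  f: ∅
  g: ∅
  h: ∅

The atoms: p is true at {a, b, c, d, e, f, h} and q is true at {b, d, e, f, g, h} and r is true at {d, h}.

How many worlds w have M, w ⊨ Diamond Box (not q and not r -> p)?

3

a: successors {b, h}; Box (not q and not r -> p) there: b:T, h:T. ✓
b: successors {c, d, f}; Box (not q and not r -> p) there: c:T, d:T, f:T. ✓
c: successors {g}; Box (not q and not r -> p) there: g:T. ✓
d: no successors, so Diamond Box (not q and not r -> p) fails. ✗
e: no successors, so Diamond Box (not q and not r -> p) fails. ✗
f: no successors, so Diamond Box (not q and not r -> p) fails. ✗
g: no successors, so Diamond Box (not q and not r -> p) fails. ✗
h: no successors, so Diamond Box (not q and not r -> p) fails. ✗
Satisfying worlds: {a, b, c}.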